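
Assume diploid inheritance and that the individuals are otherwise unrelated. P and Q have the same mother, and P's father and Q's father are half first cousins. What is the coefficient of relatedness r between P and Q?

Relatedness sums over independent paths through distinct common ancestors.
P and Q are related in two ways: half-sibs through their shared mother (r = 1/4) and half second cousins through their fathers (r = 1/64).
r = 1/4 + 1/64 = 17/64 = 0.265625.

0.265625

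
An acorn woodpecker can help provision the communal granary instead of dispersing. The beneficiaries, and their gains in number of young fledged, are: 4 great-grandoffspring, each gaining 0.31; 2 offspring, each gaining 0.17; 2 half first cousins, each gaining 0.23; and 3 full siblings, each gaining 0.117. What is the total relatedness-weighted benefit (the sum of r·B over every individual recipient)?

r to a great-grandoffspring = 1/8 (three parent–offspring links: r = (1/2)^3 = 1/8).
r to an offspring = 1/2 (one parent–offspring link: r = (1/2)^1 = 1/2).
r to a half first cousin = 1/16 (half first cousins share one grandparent — one path of length 4: r = (1/2)^4 = 1/16).
r to a full sibling = 0.5 (full sibs share both parents — two paths of length 2: r = 2·(1/2)^2 = 1/2).
Summing one r·B term per recipient: 4·0.125·0.31 + 2·0.5·0.17 + 2·0.0625·0.23 + 3·0.5·0.117 = 0.52925.

0.52925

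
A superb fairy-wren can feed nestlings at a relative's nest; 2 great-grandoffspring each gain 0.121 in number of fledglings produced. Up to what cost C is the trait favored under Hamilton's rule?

r to a great-grandoffspring = 1/8 (three parent–offspring links: r = (1/2)^3 = 1/8).
Hamilton's rule: n·r·B > C, so the trait is favored while C < n·r·B = 2·0.125·0.121 = 0.03025.

0.03025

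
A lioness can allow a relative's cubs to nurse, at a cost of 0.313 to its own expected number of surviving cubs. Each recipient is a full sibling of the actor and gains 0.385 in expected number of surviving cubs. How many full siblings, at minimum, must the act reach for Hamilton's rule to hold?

r to a full sibling = 0.5 (full sibs share both parents — two paths of length 2: r = 2·(1/2)^2 = 1/2).
Hamilton's rule: n·r·B > C  ⇒  n > C/(r·B) = 0.313/(0.5·0.385) = 1.626.
The smallest integer exceeding 1.626 is 2.

2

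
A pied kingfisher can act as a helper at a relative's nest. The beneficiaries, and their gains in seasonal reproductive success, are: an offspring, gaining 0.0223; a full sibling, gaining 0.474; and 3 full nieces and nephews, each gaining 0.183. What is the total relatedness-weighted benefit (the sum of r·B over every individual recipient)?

0.3854

r to an offspring = 0.5 (one parent–offspring link: r = (1/2)^1 = 1/2).
r to a full sibling = 0.5 (full sibs share both parents — two paths of length 2: r = 2·(1/2)^2 = 1/2).
r to a full niece or nephew = 1/4 (full aunt/uncle↔niece/nephew: two paths of length 3 through the shared grandparent pair: r = 2·(1/2)^3 = 1/4).
Summing one r·B term per recipient: 1·0.5·0.0223 + 1·0.5·0.474 + 3·0.25·0.183 = 0.3854.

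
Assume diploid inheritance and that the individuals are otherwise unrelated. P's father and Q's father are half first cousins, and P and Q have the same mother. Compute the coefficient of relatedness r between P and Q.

0.265625

Relatedness sums over independent paths through distinct common ancestors.
P and Q are related in two ways: half second cousins through their fathers (r = 1/64) and half-sibs through their shared mother (r = 1/4).
r = 1/64 + 1/4 = 0.265625.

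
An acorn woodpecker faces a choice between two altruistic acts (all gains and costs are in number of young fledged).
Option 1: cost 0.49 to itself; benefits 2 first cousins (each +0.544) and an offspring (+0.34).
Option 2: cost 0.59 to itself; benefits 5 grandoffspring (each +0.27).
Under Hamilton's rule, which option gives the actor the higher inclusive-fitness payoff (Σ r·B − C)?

Option 1

Option 1: r to a first cousin = 0.125.
Option 1: r to an offspring = 0.5.
Option 1: Σ r·B − C = (2·0.125·0.544 + 1·0.5·0.34) − 0.49 = -0.184.
Option 2: r to a grandoffspring = 0.25.
Option 2: Σ r·B − C = (5·0.25·0.27) − 0.59 = -0.2525.
Option 1 has the higher net inclusive-fitness payoff.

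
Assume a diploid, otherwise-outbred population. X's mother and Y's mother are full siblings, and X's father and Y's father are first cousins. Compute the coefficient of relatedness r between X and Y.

Relatedness sums over independent paths through distinct common ancestors.
X and Y are related in two ways: first cousins through their mothers (r = 1/8) and second cousins through their fathers (r = 1/32).
r = 1/8 + 1/32 = 0.15625.

0.15625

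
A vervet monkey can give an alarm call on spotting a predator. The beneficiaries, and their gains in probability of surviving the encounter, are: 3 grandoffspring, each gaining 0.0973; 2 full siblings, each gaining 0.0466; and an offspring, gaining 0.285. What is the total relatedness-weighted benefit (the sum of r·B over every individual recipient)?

0.262075

r to a grandoffspring = 0.25 (two parent–offspring links: r = (1/2)^2 = 1/4).
r to a full sibling = 1/2 (full sibs share both parents — two paths of length 2: r = 2·(1/2)^2 = 1/2).
r to an offspring = 1/2 (one parent–offspring link: r = (1/2)^1 = 1/2).
Summing one r·B term per recipient: 3·0.25·0.0973 + 2·0.5·0.0466 + 1·0.5·0.285 = 0.262075.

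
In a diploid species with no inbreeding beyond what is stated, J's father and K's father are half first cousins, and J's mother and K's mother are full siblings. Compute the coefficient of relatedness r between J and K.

Independent pedigree routes through distinct common ancestors add.
J and K are related in two ways: half second cousins through their fathers (r = 1/64) and first cousins through their mothers (r = 1/8).
r = 1/64 + 1/8 = 0.140625.

0.140625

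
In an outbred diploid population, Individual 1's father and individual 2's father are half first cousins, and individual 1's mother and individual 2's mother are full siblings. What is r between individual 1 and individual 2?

Independent pedigree routes through distinct common ancestors add.
Individual 1 and individual 2 are related in two ways: half second cousins through their fathers (r = 1/64) and first cousins through their mothers (r = 1/8).
r = 1/64 + 1/8 = 9/64 = 0.140625.

0.140625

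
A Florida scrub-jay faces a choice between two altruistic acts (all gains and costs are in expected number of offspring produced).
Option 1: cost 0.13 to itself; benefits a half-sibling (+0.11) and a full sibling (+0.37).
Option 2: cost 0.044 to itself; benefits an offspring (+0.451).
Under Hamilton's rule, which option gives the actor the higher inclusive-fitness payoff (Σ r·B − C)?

Option 1: r to a half-sibling = 0.25.
Option 1: r to a full sibling = 0.5.
Option 1: Σ r·B − C = (1·0.25·0.11 + 1·0.5·0.37) − 0.13 = 0.0825.
Option 2: r to an offspring = 0.5.
Option 2: Σ r·B − C = (1·0.5·0.451) − 0.044 = 0.1815.
Option 2 has the higher net inclusive-fitness payoff.

Option 2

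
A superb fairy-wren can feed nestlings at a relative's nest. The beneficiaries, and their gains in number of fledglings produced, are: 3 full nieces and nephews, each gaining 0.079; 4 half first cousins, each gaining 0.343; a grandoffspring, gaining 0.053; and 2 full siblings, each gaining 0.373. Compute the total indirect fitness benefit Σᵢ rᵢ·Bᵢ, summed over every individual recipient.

0.53125

r to a full niece or nephew = 1/4 (full aunt/uncle↔niece/nephew: two paths of length 3 through the shared grandparent pair: r = 2·(1/2)^3 = 1/4).
r to a half first cousin = 1/16 (half first cousins share one grandparent — one path of length 4: r = (1/2)^4 = 1/16).
r to a grandoffspring = 0.25 (two parent–offspring links: r = (1/2)^2 = 1/4).
r to a full sibling = 0.5 (full sibs share both parents — two paths of length 2: r = 2·(1/2)^2 = 1/2).
Summing one r·B term per recipient: 3·0.25·0.079 + 4·0.0625·0.343 + 1·0.25·0.053 + 2·0.5·0.373 = 0.53125.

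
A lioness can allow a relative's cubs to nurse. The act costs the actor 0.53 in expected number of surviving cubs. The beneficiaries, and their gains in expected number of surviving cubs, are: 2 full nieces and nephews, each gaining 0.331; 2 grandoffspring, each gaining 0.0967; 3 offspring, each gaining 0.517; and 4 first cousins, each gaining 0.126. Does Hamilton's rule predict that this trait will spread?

Hamilton's rule: the trait is favored when the sum of r·B over every recipient exceeds the actor's cost C.
r to a full niece or nephew = 1/4 (full aunt/uncle↔niece/nephew: two paths of length 3 through the shared grandparent pair: r = 2·(1/2)^3 = 1/4).
r to a grandoffspring = 1/4 (two parent–offspring links: r = (1/2)^2 = 1/4).
r to an offspring = 1/2 (one parent–offspring link: r = (1/2)^1 = 1/2).
r to a first cousin = 1/8 (first cousins share one grandparent pair — two paths of length 4: r = 2·(1/2)^4 = 1/8).
Summing one r·B term per recipient: 2·0.25·0.331 + 2·0.25·0.0967 + 3·0.5·0.517 + 4·0.125·0.126 = 1.05235.
1.05235 > 0.53: the indirect benefit exceeds the cost.

Yes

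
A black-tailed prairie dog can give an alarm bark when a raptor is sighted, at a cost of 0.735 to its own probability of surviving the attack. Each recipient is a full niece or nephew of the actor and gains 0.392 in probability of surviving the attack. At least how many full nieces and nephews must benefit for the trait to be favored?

8

r to a full niece or nephew = 1/4 (full aunt/uncle↔niece/nephew: two paths of length 3 through the shared grandparent pair: r = 2·(1/2)^3 = 1/4).
Hamilton's rule: n·r·B > C  ⇒  n > C/(r·B) = 0.735/(0.25·0.392) = 7.5.
The smallest integer exceeding 7.5 is 8.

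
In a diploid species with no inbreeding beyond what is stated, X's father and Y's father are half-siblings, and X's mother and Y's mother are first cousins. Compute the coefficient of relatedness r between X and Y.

Independent pedigree routes through distinct common ancestors add.
X and Y are related in two ways: half first cousins through their fathers (r = 1/16) and second cousins through their mothers (r = 1/32).
r = 1/16 + 1/32 = 0.09375.

0.09375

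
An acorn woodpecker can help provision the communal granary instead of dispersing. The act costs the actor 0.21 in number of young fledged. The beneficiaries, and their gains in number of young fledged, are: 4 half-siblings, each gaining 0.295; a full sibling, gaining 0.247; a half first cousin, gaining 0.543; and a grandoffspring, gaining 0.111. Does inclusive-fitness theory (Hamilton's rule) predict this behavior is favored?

Yes

Hamilton's rule: the trait is favored when the sum of r·B over every recipient exceeds the actor's cost C.
r to a half-sibling = 0.25 (half-sibs share one parent — one path of length 2: r = (1/2)^2 = 1/4).
r to a full sibling = 0.5 (full sibs share both parents — two paths of length 2: r = 2·(1/2)^2 = 1/2).
r to a half first cousin = 1/16 (half first cousins share one grandparent — one path of length 4: r = (1/2)^4 = 1/16).
r to a grandoffspring = 0.25 (two parent–offspring links: r = (1/2)^2 = 1/4).
Summing one r·B term per recipient: 4·0.25·0.295 + 1·0.5·0.247 + 1·0.0625·0.543 + 1·0.25·0.111 = 0.4801875.
0.4801875 > 0.21: the indirect benefit exceeds the cost.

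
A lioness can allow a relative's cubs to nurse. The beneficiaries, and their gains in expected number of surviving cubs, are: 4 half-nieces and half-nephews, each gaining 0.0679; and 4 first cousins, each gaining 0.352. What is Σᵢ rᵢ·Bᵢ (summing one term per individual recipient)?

r to a half-niece or half-nephew = 1/8 (half-aunt/uncle↔niece/nephew: one path of length 3: r = (1/2)^3 = 1/8).
r to a first cousin = 0.125 (first cousins share one grandparent pair — two paths of length 4: r = 2·(1/2)^4 = 1/8).
Summing one r·B term per recipient: 4·0.125·0.0679 + 4·0.125·0.352 = 0.20995.

0.20995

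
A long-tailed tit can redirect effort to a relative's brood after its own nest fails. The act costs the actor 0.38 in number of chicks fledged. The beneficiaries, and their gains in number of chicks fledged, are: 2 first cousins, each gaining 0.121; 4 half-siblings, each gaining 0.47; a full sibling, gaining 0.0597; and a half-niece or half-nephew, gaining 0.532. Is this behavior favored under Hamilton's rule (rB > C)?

Hamilton's rule: the trait is favored when the sum of r·B over every recipient exceeds the actor's cost C.
r to a first cousin = 0.125 (first cousins share one grandparent pair — two paths of length 4: r = 2·(1/2)^4 = 1/8).
r to a half-sibling = 0.25 (half-sibs share one parent — one path of length 2: r = (1/2)^2 = 1/4).
r to a full sibling = 0.5 (full sibs share both parents — two paths of length 2: r = 2·(1/2)^2 = 1/2).
r to a half-niece or half-nephew = 0.125 (half-aunt/uncle↔niece/nephew: one path of length 3: r = (1/2)^3 = 1/8).
Summing one r·B term per recipient: 2·0.125·0.121 + 4·0.25·0.47 + 1·0.5·0.0597 + 1·0.125·0.532 = 0.5966.
0.5966 > 0.38: the indirect benefit exceeds the cost.

Yes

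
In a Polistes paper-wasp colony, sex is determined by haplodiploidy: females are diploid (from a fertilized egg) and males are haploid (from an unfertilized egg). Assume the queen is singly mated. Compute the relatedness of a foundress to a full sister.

Haplodiploid full sisters inherit their father's entire haploid genome identically (contributing 1/2) and on average half of their mother's contribution (1/2 · 1/2 = 1/4); r = 1/2 + 1/4 = 3/4.

0.75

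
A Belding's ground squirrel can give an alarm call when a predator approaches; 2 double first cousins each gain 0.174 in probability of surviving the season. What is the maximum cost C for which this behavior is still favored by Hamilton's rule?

0.087

r to a double first cousin = 1/4 (double first cousins share both grandparent pairs — four paths of length 4: r = 4·(1/2)^4 = 1/4).
Hamilton's rule: n·r·B > C, so the trait is favored while C < n·r·B = 2·0.25·0.174 = 0.087.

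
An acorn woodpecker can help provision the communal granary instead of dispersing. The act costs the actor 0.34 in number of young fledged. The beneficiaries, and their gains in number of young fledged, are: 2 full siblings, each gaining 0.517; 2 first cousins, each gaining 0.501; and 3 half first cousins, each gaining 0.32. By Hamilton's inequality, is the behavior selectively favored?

Yes

Hamilton's rule: the trait is favored when the sum of r·B over every recipient exceeds the actor's cost C.
r to a full sibling = 0.5 (full sibs share both parents — two paths of length 2: r = 2·(1/2)^2 = 1/2).
r to a first cousin = 0.125 (first cousins share one grandparent pair — two paths of length 4: r = 2·(1/2)^4 = 1/8).
r to a half first cousin = 1/16 (half first cousins share one grandparent — one path of length 4: r = (1/2)^4 = 1/16).
Summing one r·B term per recipient: 2·0.5·0.517 + 2·0.125·0.501 + 3·0.0625·0.32 = 0.70225.
0.70225 > 0.34: the indirect benefit exceeds the cost.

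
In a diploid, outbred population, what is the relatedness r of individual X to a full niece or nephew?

Each parent–offspring link contributes a factor of 1/2, and independent paths through distinct common ancestors add.
Full aunt/uncle↔niece/nephew: two paths of length 3 through the shared grandparent pair: r = 2·(1/2)^3 = 1/4.

0.25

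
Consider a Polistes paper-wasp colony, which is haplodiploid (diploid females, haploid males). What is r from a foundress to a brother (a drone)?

0.25

Her haploid brother carries none of their father's genes and a random half of their mother's genome; that half matches the maternal half of her own genome with probability 1/2: r = 1/2 · 1/2 = 1/4.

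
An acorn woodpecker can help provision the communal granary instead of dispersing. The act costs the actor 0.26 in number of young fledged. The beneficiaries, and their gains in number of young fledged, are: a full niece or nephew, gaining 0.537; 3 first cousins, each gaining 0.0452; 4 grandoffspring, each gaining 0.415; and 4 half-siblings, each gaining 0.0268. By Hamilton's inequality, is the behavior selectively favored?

Yes

Hamilton's rule: the trait is favored when the sum of r·B over every recipient exceeds the actor's cost C.
r to a full niece or nephew = 0.25 (full aunt/uncle↔niece/nephew: two paths of length 3 through the shared grandparent pair: r = 2·(1/2)^3 = 1/4).
r to a first cousin = 0.125 (first cousins share one grandparent pair — two paths of length 4: r = 2·(1/2)^4 = 1/8).
r to a grandoffspring = 0.25 (two parent–offspring links: r = (1/2)^2 = 1/4).
r to a half-sibling = 0.25 (half-sibs share one parent — one path of length 2: r = (1/2)^2 = 1/4).
Summing one r·B term per recipient: 1·0.25·0.537 + 3·0.125·0.0452 + 4·0.25·0.415 + 4·0.25·0.0268 = 0.593.
0.593 > 0.26: the indirect benefit exceeds the cost.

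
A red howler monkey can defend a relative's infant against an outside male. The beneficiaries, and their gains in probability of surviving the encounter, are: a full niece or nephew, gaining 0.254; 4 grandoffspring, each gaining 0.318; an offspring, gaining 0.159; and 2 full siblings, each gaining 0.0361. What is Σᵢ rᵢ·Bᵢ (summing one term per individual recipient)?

0.4971

r to a full niece or nephew = 0.25 (full aunt/uncle↔niece/nephew: two paths of length 3 through the shared grandparent pair: r = 2·(1/2)^3 = 1/4).
r to a grandoffspring = 1/4 (two parent–offspring links: r = (1/2)^2 = 1/4).
r to an offspring = 0.5 (one parent–offspring link: r = (1/2)^1 = 1/2).
r to a full sibling = 0.5 (full sibs share both parents — two paths of length 2: r = 2·(1/2)^2 = 1/2).
Summing one r·B term per recipient: 1·0.25·0.254 + 4·0.25·0.318 + 1·0.5·0.159 + 2·0.5·0.0361 = 0.4971.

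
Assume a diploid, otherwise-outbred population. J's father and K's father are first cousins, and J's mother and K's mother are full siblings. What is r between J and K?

Wright's path rule: contributions from independent ancestry routes add.
J and K are related in two ways: second cousins through their fathers (r = 1/32) and first cousins through their mothers (r = 1/8).
r = 1/32 + 1/8 = 5/32 = 0.15625.

0.15625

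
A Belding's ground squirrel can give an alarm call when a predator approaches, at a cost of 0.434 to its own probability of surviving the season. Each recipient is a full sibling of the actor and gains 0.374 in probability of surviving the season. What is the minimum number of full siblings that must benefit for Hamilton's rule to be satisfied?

r to a full sibling = 0.5 (full sibs share both parents — two paths of length 2: r = 2·(1/2)^2 = 1/2).
Hamilton's rule: n·r·B > C  ⇒  n > C/(r·B) = 0.434/(0.5·0.374) = 2.321.
The smallest integer exceeding 2.321 is 3.

3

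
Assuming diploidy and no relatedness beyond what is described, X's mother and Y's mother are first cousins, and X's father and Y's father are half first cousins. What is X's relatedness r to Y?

0.046875

With two independent routes of shared ancestry, r is the sum of the two contributions.
X and Y are related in two ways: second cousins through their mothers (r = 1/32) and half second cousins through their fathers (r = 1/64).
r = 1/32 + 1/64 = 3/64 = 0.046875.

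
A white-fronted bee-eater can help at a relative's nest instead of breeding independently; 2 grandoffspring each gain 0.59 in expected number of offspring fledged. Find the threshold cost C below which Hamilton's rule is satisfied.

0.295

r to a grandoffspring = 1/4 (two parent–offspring links: r = (1/2)^2 = 1/4).
Hamilton's rule: n·r·B > C, so the trait is favored while C < n·r·B = 2·0.25·0.59 = 0.295.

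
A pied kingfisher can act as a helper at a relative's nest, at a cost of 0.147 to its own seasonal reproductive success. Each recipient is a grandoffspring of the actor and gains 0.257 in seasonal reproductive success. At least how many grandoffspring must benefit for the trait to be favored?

r to a grandoffspring = 0.25 (two parent–offspring links: r = (1/2)^2 = 1/4).
Hamilton's rule: n·r·B > C  ⇒  n > C/(r·B) = 0.147/(0.25·0.257) = 2.288.
The smallest integer exceeding 2.288 is 3.

3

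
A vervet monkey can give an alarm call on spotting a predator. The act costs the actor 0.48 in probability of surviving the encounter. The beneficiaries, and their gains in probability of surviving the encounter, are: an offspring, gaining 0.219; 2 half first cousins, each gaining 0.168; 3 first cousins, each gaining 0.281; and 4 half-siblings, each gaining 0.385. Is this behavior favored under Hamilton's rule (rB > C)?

Hamilton's rule: the trait is favored when the sum of r·B over every recipient exceeds the actor's cost C.
r to an offspring = 0.5 (one parent–offspring link: r = (1/2)^1 = 1/2).
r to a half first cousin = 0.0625 (half first cousins share one grandparent — one path of length 4: r = (1/2)^4 = 1/16).
r to a first cousin = 0.125 (first cousins share one grandparent pair — two paths of length 4: r = 2·(1/2)^4 = 1/8).
r to a half-sibling = 1/4 (half-sibs share one parent — one path of length 2: r = (1/2)^2 = 1/4).
Summing one r·B term per recipient: 1·0.5·0.219 + 2·0.0625·0.168 + 3·0.125·0.281 + 4·0.25·0.385 = 0.620875.
0.620875 > 0.48: the indirect benefit exceeds the cost.

Yes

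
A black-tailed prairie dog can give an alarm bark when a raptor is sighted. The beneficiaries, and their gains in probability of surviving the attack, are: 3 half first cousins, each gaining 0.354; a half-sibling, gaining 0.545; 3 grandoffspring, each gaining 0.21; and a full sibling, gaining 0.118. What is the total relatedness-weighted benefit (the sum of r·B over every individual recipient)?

0.419125

r to a half first cousin = 1/16 (half first cousins share one grandparent — one path of length 4: r = (1/2)^4 = 1/16).
r to a half-sibling = 0.25 (half-sibs share one parent — one path of length 2: r = (1/2)^2 = 1/4).
r to a grandoffspring = 1/4 (two parent–offspring links: r = (1/2)^2 = 1/4).
r to a full sibling = 0.5 (full sibs share both parents — two paths of length 2: r = 2·(1/2)^2 = 1/2).
Summing one r·B term per recipient: 3·0.0625·0.354 + 1·0.25·0.545 + 3·0.25·0.21 + 1·0.5·0.118 = 0.419125.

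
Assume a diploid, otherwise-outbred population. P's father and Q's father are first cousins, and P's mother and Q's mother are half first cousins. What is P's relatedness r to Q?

0.046875

With two independent routes of shared ancestry, r is the sum of the two contributions.
P and Q are related in two ways: second cousins through their fathers (r = 1/32) and half second cousins through their mothers (r = 1/64).
r = 1/32 + 1/64 = 3/64 = 0.046875.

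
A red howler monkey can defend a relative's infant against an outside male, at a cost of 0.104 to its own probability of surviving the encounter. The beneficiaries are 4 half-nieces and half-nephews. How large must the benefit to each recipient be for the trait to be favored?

0.208

r to a half-niece or half-nephew = 0.125 (half-aunt/uncle↔niece/nephew: one path of length 3: r = (1/2)^3 = 1/8).
Hamilton's rule with n recipients of equal r: n·r·B > C, so B > C/(n·r) = 0.104/(4·0.125) = 0.208.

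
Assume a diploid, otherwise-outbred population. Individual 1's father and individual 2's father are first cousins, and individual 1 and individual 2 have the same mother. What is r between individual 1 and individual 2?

Relatedness sums over independent paths through distinct common ancestors.
Individual 1 and individual 2 are related in two ways: second cousins through their fathers (r = 1/32) and half-sibs through their shared mother (r = 1/4).
r = 1/32 + 1/4 = 9/32 = 0.28125.

0.28125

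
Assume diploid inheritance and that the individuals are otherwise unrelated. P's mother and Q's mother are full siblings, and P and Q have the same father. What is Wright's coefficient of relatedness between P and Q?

0.375

Independent pedigree routes through distinct common ancestors add.
P and Q are related in two ways: first cousins through their mothers (r = 1/8) and half-sibs through their shared father (r = 1/4).
r = 1/8 + 1/4 = 0.375.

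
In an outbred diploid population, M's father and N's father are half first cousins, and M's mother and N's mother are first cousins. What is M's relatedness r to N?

0.046875

Relatedness sums over independent paths through distinct common ancestors.
M and N are related in two ways: half second cousins through their fathers (r = 1/64) and second cousins through their mothers (r = 1/32).
r = 1/64 + 1/32 = 0.046875.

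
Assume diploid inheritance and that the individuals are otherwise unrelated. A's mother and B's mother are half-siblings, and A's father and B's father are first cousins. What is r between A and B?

Independent pedigree routes through distinct common ancestors add.
A and B are related in two ways: half first cousins through their mothers (r = 1/16) and second cousins through their fathers (r = 1/32).
r = 1/16 + 1/32 = 3/32 = 0.09375.

0.09375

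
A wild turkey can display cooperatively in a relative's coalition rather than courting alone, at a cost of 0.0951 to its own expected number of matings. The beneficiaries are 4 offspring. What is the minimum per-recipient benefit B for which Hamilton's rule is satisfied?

0.0476

r to an offspring = 1/2 (one parent–offspring link: r = (1/2)^1 = 1/2).
Hamilton's rule with n recipients of equal r: n·r·B > C, so B > C/(n·r) = 0.0951/(4·0.5) = 0.0476.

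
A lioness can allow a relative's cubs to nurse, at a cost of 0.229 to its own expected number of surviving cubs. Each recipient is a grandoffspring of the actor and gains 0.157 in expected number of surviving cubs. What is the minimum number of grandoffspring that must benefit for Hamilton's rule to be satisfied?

6

r to a grandoffspring = 1/4 (two parent–offspring links: r = (1/2)^2 = 1/4).
Hamilton's rule: n·r·B > C  ⇒  n > C/(r·B) = 0.229/(0.25·0.157) = 5.834.
The smallest integer exceeding 5.834 is 6.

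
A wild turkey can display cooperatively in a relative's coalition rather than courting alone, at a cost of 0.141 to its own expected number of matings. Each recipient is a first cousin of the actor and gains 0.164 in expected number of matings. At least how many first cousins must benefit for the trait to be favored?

7

r to a first cousin = 1/8 (first cousins share one grandparent pair — two paths of length 4: r = 2·(1/2)^4 = 1/8).
Hamilton's rule: n·r·B > C  ⇒  n > C/(r·B) = 0.141/(0.125·0.164) = 6.878.
The smallest integer exceeding 6.878 is 7.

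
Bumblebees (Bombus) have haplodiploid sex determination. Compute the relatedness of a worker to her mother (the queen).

One meiotic link between diploid queen and diploid daughter: r = 1/2.

0.5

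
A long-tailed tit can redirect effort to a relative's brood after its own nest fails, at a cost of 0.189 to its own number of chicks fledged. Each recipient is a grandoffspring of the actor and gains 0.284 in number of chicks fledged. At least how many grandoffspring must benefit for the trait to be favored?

3

r to a grandoffspring = 0.25 (two parent–offspring links: r = (1/2)^2 = 1/4).
Hamilton's rule: n·r·B > C  ⇒  n > C/(r·B) = 0.189/(0.25·0.284) = 2.662.
The smallest integer exceeding 2.662 is 3.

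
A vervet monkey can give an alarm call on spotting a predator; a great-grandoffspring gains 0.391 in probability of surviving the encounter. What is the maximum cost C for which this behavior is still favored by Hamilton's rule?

0.048875

r to a great-grandoffspring = 1/8 (three parent–offspring links: r = (1/2)^3 = 1/8).
Hamilton's rule: n·r·B > C, so the trait is favored while C < n·r·B = 1·0.125·0.391 = 0.048875.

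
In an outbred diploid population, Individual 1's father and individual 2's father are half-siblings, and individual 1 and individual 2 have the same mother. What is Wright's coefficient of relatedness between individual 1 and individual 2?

Independent pedigree routes through distinct common ancestors add.
Individual 1 and individual 2 are related in two ways: half first cousins through their fathers (r = 1/16) and half-sibs through their shared mother (r = 1/4).
r = 1/16 + 1/4 = 5/16 = 0.3125.

0.3125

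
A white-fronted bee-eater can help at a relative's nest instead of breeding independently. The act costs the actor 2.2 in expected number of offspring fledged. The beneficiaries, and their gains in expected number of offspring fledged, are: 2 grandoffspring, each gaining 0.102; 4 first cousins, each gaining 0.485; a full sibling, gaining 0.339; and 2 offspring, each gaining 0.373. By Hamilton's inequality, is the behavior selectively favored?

No

Hamilton's rule: the trait is favored when the sum of r·B over every recipient exceeds the actor's cost C.
r to a grandoffspring = 1/4 (two parent–offspring links: r = (1/2)^2 = 1/4).
r to a first cousin = 0.125 (first cousins share one grandparent pair — two paths of length 4: r = 2·(1/2)^4 = 1/8).
r to a full sibling = 0.5 (full sibs share both parents — two paths of length 2: r = 2·(1/2)^2 = 1/2).
r to an offspring = 0.5 (one parent–offspring link: r = (1/2)^1 = 1/2).
Summing one r·B term per recipient: 2·0.25·0.102 + 4·0.125·0.485 + 1·0.5·0.339 + 2·0.5·0.373 = 0.836.
0.836 < 2.2: the indirect benefit is less than the cost.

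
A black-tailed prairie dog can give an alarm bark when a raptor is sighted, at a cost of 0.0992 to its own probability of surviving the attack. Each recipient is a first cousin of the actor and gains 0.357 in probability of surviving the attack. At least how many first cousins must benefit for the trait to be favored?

r to a first cousin = 1/8 (first cousins share one grandparent pair — two paths of length 4: r = 2·(1/2)^4 = 1/8).
Hamilton's rule: n·r·B > C  ⇒  n > C/(r·B) = 0.0992/(0.125·0.357) = 2.223.
The smallest integer exceeding 2.223 is 3.

3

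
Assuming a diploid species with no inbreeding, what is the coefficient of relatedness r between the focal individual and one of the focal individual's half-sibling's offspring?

0.125

Each parent–offspring link contributes a factor of 1/2, and independent paths through distinct common ancestors add.
Half-aunt/uncle↔niece/nephew: one path of length 3: r = (1/2)^3 = 1/8.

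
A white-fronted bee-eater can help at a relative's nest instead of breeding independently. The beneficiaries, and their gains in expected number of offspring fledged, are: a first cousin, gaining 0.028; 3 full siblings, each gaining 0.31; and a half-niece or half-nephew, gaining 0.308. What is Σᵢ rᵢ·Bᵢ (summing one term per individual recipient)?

r to a first cousin = 1/8 (first cousins share one grandparent pair — two paths of length 4: r = 2·(1/2)^4 = 1/8).
r to a full sibling = 0.5 (full sibs share both parents — two paths of length 2: r = 2·(1/2)^2 = 1/2).
r to a half-niece or half-nephew = 1/8 (half-aunt/uncle↔niece/nephew: one path of length 3: r = (1/2)^3 = 1/8).
Summing one r·B term per recipient: 1·0.125·0.028 + 3·0.5·0.31 + 1·0.125·0.308 = 0.507.

0.507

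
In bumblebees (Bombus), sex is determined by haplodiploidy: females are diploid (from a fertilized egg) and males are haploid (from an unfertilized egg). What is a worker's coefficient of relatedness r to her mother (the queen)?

0.5

One meiotic link between diploid queen and diploid daughter: r = 1/2.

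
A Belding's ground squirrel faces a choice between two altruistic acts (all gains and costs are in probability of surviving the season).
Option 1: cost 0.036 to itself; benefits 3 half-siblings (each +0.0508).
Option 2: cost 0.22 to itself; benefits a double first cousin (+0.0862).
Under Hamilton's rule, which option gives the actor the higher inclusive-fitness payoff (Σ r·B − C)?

Option 1

Option 1: r to a half-sibling = 0.25.
Option 1: Σ r·B − C = (3·0.25·0.0508) − 0.036 = 0.0021.
Option 2: r to a double first cousin = 0.25.
Option 2: Σ r·B − C = (1·0.25·0.0862) − 0.22 = -0.19845.
Option 1 has the higher net inclusive-fitness payoff.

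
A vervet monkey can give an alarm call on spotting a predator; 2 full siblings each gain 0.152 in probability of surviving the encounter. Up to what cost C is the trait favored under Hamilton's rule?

r to a full sibling = 0.5 (full sibs share both parents — two paths of length 2: r = 2·(1/2)^2 = 1/2).
Hamilton's rule: n·r·B > C, so the trait is favored while C < n·r·B = 2·0.5·0.152 = 0.152.

0.152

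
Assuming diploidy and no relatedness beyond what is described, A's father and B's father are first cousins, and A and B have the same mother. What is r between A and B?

0.28125

Relatedness sums over independent paths through distinct common ancestors.
A and B are related in two ways: second cousins through their fathers (r = 1/32) and half-sibs through their shared mother (r = 1/4).
r = 1/32 + 1/4 = 9/32 = 0.28125.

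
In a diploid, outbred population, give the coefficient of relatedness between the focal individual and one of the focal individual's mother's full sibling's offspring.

0.125

Each parent–offspring link contributes a factor of 1/2, and independent paths through distinct common ancestors add.
First cousins share one grandparent pair — two paths of length 4: r = 2·(1/2)^4 = 1/8.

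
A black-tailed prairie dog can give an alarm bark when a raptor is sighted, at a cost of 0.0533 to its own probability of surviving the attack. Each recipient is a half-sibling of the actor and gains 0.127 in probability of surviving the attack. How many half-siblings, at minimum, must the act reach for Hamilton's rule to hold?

r to a half-sibling = 0.25 (half-sibs share one parent — one path of length 2: r = (1/2)^2 = 1/4).
Hamilton's rule: n·r·B > C  ⇒  n > C/(r·B) = 0.0533/(0.25·0.127) = 1.679.
The smallest integer exceeding 1.679 is 2.

2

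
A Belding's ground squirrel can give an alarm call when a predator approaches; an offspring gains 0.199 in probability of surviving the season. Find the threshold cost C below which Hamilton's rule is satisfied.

r to an offspring = 1/2 (one parent–offspring link: r = (1/2)^1 = 1/2).
Hamilton's rule: n·r·B > C, so the trait is favored while C < n·r·B = 1·0.5·0.199 = 0.0995.

0.0995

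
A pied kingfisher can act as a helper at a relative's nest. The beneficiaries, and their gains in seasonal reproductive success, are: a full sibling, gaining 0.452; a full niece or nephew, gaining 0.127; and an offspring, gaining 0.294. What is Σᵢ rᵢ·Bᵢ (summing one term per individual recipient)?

r to a full sibling = 0.5 (full sibs share both parents — two paths of length 2: r = 2·(1/2)^2 = 1/2).
r to a full niece or nephew = 1/4 (full aunt/uncle↔niece/nephew: two paths of length 3 through the shared grandparent pair: r = 2·(1/2)^3 = 1/4).
r to an offspring = 1/2 (one parent–offspring link: r = (1/2)^1 = 1/2).
Summing one r·B term per recipient: 1·0.5·0.452 + 1·0.25·0.127 + 1·0.5·0.294 = 0.40475.

0.40475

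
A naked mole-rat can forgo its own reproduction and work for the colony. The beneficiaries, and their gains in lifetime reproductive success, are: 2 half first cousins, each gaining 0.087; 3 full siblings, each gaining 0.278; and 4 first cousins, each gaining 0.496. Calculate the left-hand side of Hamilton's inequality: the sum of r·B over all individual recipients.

r to a half first cousin = 1/16 (half first cousins share one grandparent — one path of length 4: r = (1/2)^4 = 1/16).
r to a full sibling = 0.5 (full sibs share both parents — two paths of length 2: r = 2·(1/2)^2 = 1/2).
r to a first cousin = 0.125 (first cousins share one grandparent pair — two paths of length 4: r = 2·(1/2)^4 = 1/8).
Summing one r·B term per recipient: 2·0.0625·0.087 + 3·0.5·0.278 + 4·0.125·0.496 = 0.675875.

0.675875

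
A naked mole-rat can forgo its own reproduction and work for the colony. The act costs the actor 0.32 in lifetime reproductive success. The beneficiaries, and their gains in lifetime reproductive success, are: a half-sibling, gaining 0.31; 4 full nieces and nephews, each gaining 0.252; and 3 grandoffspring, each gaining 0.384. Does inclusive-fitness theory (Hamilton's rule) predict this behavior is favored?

Hamilton's rule: the trait is favored when the sum of r·B over every recipient exceeds the actor's cost C.
r to a half-sibling = 0.25 (half-sibs share one parent — one path of length 2: r = (1/2)^2 = 1/4).
r to a full niece or nephew = 0.25 (full aunt/uncle↔niece/nephew: two paths of length 3 through the shared grandparent pair: r = 2·(1/2)^3 = 1/4).
r to a grandoffspring = 1/4 (two parent–offspring links: r = (1/2)^2 = 1/4).
Summing one r·B term per recipient: 1·0.25·0.31 + 4·0.25·0.252 + 3·0.25·0.384 = 0.6175.
0.6175 > 0.32: the indirect benefit exceeds the cost.

Yes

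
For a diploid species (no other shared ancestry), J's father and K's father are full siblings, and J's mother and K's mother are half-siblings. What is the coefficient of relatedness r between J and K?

Wright's path rule: contributions from independent ancestry routes add.
J and K are related in two ways: first cousins through their fathers (r = 1/8) and half first cousins through their mothers (r = 1/16).
r = 1/8 + 1/16 = 0.1875.

0.1875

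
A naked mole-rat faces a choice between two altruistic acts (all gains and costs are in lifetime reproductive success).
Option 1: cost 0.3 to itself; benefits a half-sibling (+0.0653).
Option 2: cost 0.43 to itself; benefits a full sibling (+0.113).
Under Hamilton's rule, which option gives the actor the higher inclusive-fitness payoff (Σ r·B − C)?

Option 1: r to a half-sibling = 0.25.
Option 1: Σ r·B − C = (1·0.25·0.0653) − 0.3 = -0.283675.
Option 2: r to a full sibling = 0.5.
Option 2: Σ r·B − C = (1·0.5·0.113) − 0.43 = -0.3735.
Option 1 has the higher net inclusive-fitness payoff.

Option 1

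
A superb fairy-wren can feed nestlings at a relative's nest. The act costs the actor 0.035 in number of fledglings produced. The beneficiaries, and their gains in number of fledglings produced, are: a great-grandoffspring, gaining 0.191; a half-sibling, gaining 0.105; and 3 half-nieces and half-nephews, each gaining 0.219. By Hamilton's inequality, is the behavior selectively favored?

Yes

Hamilton's rule: the trait is favored when the sum of r·B over every recipient exceeds the actor's cost C.
r to a great-grandoffspring = 0.125 (three parent–offspring links: r = (1/2)^3 = 1/8).
r to a half-sibling = 0.25 (half-sibs share one parent — one path of length 2: r = (1/2)^2 = 1/4).
r to a half-niece or half-nephew = 0.125 (half-aunt/uncle↔niece/nephew: one path of length 3: r = (1/2)^3 = 1/8).
Summing one r·B term per recipient: 1·0.125·0.191 + 1·0.25·0.105 + 3·0.125·0.219 = 0.13225.
0.13225 > 0.035: the indirect benefit exceeds the cost.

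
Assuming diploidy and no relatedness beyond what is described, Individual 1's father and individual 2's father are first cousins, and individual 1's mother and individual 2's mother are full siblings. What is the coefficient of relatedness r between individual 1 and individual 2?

0.15625

Independent pedigree routes through distinct common ancestors add.
Individual 1 and individual 2 are related in two ways: second cousins through their fathers (r = 1/32) and first cousins through their mothers (r = 1/8).
r = 1/32 + 1/8 = 5/32 = 0.15625.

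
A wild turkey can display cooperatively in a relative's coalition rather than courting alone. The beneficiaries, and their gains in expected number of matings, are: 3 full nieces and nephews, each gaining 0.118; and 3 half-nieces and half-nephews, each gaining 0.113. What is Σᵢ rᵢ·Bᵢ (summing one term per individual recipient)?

0.130875

r to a full niece or nephew = 1/4 (full aunt/uncle↔niece/nephew: two paths of length 3 through the shared grandparent pair: r = 2·(1/2)^3 = 1/4).
r to a half-niece or half-nephew = 1/8 (half-aunt/uncle↔niece/nephew: one path of length 3: r = (1/2)^3 = 1/8).
Summing one r·B term per recipient: 3·0.25·0.118 + 3·0.125·0.113 = 0.130875.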